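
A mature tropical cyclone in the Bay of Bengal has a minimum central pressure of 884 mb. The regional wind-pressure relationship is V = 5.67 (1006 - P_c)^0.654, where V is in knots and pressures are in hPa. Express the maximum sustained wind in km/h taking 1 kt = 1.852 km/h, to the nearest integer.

ΔP = 1006 − 884 = 122 mb.
V ≈ 5.67 × 122^0.654 = 5.67 × 23.146 ≈ 131.239 kt.
131.239 × 1.852 ≈ 243.05 km/h → 243 km/h.

243 km/h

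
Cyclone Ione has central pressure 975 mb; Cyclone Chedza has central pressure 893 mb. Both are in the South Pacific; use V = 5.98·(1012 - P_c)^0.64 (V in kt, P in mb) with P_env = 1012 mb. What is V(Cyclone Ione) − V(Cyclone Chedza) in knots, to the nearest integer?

Cyclone Ione: ΔP = 37; V ≈ 5.98 × 37^0.64 ≈ 60.30 kt.
Cyclone Chedza: ΔP = 119; V ≈ 5.98 × 119^0.64 ≈ 127.37 kt.
Difference ≈ 60.30 − 127.37 = -67.07 → -67 kt.

-67 kt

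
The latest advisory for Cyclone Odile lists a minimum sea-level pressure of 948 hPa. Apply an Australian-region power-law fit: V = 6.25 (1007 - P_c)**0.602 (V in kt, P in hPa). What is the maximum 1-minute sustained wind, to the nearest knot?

ΔP = 1007 − 948 = 59 hPa.
59^0.602 ≈ 11.643.
V ≈ 6.25 × 11.643 ≈ 72.8 kt.

73 kt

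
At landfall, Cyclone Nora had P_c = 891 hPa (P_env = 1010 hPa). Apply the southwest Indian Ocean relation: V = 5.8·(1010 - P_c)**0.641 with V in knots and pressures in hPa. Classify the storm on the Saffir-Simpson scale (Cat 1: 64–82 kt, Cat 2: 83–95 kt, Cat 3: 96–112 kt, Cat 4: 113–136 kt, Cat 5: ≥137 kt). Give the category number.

ΔP = 1010 − 891 = 119 hPa.
V ≈ 5.8 × 119^0.641 = 5.8 × 21.40 ≈ 124 kt.
124 kt falls in the Category 4 band.

4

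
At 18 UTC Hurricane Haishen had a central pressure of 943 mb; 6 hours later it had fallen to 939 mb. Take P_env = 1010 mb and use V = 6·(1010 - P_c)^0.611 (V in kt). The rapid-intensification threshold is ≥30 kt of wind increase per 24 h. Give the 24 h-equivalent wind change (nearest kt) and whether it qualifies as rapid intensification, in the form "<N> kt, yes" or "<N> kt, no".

V₁: ΔP = 67, V ≈ 6 × 67^0.611 ≈ 78.32 kt.
V₂: ΔP = 71, V ≈ 6 × 71^0.611 ≈ 81.15 kt.
ΔV over 6 h = 2.83 kt → 24 h equivalent = 2.83 × 24/6 ≈ 11.32 kt.
11 kt < 30 kt ⇒ not rapid intensification.

11 kt, no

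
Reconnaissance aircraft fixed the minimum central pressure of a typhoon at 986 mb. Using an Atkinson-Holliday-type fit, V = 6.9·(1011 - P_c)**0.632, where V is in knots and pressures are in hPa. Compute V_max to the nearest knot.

53 kt

ΔP = 1011 − 986 = 25 mb.
25^0.632 ≈ 7.647.
V ≈ 6.9 × 7.647 ≈ 52.8 kt.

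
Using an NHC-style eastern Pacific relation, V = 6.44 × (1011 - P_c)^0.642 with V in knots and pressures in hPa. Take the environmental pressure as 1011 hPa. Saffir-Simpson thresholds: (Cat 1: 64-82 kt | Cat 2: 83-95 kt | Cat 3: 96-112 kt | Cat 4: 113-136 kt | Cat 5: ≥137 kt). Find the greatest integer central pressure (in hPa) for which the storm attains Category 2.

Category 2 begins at V = 83 kt.
Required ΔP = (83/6.44)^(1/0.642) = 12.888^1.558 ≈ 53.61 hPa.
P_c ≤ 1011 − 53.61 = 957.39, so the highest integer P_c is 957 hPa.

957 hPa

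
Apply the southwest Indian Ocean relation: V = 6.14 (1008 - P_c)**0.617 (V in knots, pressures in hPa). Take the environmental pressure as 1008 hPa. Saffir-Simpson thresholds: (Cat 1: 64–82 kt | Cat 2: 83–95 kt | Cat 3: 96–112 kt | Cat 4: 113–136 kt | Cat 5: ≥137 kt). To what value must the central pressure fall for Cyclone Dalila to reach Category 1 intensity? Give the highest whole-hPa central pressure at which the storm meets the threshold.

Category 1 begins at V = 64 kt.
Required ΔP = (64/6.14)^(1/0.617) = 10.423^1.621 ≈ 44.66 hPa.
P_c ≤ 1008 − 44.66 = 963.34, so the highest integer P_c is 963 hPa.

963 hPa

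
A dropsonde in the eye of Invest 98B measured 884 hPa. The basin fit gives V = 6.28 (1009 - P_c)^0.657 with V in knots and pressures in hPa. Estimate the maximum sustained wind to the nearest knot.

150 kt

ΔP = 1009 − 884 = 125 hPa.
125^0.657 ≈ 23.860.
V ≈ 6.28 × 23.860 ≈ 149.8 kt.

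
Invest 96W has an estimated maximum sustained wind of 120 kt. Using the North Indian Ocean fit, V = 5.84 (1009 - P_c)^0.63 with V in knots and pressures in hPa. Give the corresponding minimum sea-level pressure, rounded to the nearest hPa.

888 hPa

ΔP = (V / 5.84)^(1/0.63) = (120/5.84)^1.587.
120/5.84 = 20.548; 20.548^1.587 ≈ 121.27 hPa.
P_c = 1009 − 121.27 = 887.73 ≈ 888 hPa.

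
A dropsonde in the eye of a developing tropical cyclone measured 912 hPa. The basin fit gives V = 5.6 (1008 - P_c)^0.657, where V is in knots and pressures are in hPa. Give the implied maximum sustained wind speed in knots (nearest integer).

112 kt

ΔP = 1008 − 912 = 96 hPa.
96^0.657 ≈ 20.061.
V ≈ 5.6 × 20.061 ≈ 112.3 kt.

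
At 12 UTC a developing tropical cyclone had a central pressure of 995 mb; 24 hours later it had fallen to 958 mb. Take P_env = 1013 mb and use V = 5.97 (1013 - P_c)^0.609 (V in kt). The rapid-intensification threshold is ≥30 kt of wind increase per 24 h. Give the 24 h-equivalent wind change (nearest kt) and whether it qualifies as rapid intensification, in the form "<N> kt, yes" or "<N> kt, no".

V₁: ΔP = 18, V ≈ 5.97 × 18^0.609 ≈ 34.71 kt.
V₂: ΔP = 55, V ≈ 5.97 × 55^0.609 ≈ 68.53 kt.
ΔV over 24 h = 33.82 kt → 24 h equivalent = 33.82 × 24/24 ≈ 33.82 kt.
34 kt ≥ 30 kt ⇒ rapid intensification.

34 kt, yes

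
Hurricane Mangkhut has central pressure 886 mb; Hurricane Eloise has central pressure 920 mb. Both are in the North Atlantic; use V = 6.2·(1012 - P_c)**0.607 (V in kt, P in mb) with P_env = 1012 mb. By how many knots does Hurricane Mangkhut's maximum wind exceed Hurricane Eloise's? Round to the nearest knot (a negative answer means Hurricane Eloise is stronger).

20 kt

Hurricane Mangkhut: ΔP = 126; V ≈ 6.2 × 126^0.607 ≈ 116.77 kt.
Hurricane Eloise: ΔP = 92; V ≈ 6.2 × 92^0.607 ≈ 96.47 kt.
Difference ≈ 116.77 − 96.47 = 20.30 → 20 kt.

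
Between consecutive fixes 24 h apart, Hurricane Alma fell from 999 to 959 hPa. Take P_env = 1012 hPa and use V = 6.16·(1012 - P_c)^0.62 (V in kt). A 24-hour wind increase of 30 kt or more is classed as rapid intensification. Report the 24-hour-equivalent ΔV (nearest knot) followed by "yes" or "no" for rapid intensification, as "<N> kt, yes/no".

V₁: ΔP = 13, V ≈ 6.16 × 13^0.62 ≈ 30.22 kt.
V₂: ΔP = 53, V ≈ 6.16 × 53^0.62 ≈ 72.22 kt.
ΔV over 24 h = 42.00 kt → 24 h equivalent = 42.00 × 24/24 ≈ 42.00 kt.
42 kt ≥ 30 kt ⇒ rapid intensification.

42 kt, yes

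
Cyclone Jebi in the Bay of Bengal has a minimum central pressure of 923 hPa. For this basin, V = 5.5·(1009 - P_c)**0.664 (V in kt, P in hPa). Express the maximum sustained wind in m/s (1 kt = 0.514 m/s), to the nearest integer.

54 m/s

ΔP = 1009 − 923 = 86 hPa.
V ≈ 5.5 × 86^0.664 = 5.5 × 19.253 ≈ 105.894 kt.
105.894 × 0.514 ≈ 54.43 m/s → 54 m/s.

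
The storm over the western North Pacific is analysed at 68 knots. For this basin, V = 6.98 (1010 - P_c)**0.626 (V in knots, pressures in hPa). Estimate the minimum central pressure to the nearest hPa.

ΔP = (V / 6.98)^(1/0.626) = (68/6.98)^1.597.
68/6.98 = 9.742; 9.742^1.597 ≈ 37.96 hPa.
P_c = 1010 − 37.96 = 972.04 ≈ 972 hPa.

972 hPa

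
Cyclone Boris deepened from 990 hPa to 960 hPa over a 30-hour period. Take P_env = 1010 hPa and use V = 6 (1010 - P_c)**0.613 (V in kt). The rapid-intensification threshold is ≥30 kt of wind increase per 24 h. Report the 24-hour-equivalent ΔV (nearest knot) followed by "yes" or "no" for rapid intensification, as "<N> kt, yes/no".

V₁: ΔP = 20, V ≈ 6 × 20^0.613 ≈ 37.64 kt.
V₂: ΔP = 50, V ≈ 6 × 50^0.613 ≈ 66.01 kt.
ΔV over 30 h = 28.37 kt → 24 h equivalent = 28.37 × 24/30 ≈ 22.70 kt.
23 kt < 30 kt ⇒ not rapid intensification.

23 kt, no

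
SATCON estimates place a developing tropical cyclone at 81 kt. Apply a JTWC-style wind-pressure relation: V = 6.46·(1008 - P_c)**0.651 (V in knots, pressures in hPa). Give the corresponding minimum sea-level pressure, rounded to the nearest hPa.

959 hPa

ΔP = (V / 6.46)^(1/0.651) = (81/6.46)^1.536.
81/6.46 = 12.539; 12.539^1.536 ≈ 48.64 hPa.
P_c = 1008 − 48.64 = 959.36 ≈ 959 hPa.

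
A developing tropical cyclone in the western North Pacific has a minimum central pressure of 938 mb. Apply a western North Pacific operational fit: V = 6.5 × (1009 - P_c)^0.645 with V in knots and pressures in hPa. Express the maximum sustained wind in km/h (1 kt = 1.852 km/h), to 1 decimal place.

188.2 km/h

ΔP = 1009 − 938 = 71 mb.
V ≈ 6.5 × 71^0.645 = 6.5 × 15.634 ≈ 101.619 kt.
101.619 × 1.852 ≈ 188.20 km/h → 188.2 km/h.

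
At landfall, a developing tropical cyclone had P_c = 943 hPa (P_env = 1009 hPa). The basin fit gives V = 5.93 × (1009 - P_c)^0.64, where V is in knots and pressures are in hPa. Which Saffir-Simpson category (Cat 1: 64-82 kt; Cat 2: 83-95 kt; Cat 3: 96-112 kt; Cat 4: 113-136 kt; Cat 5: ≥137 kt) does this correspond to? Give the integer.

2

ΔP = 1009 − 943 = 66 hPa.
V ≈ 5.93 × 66^0.64 = 5.93 × 14.61 ≈ 87 kt.
87 kt falls in the Category 2 band.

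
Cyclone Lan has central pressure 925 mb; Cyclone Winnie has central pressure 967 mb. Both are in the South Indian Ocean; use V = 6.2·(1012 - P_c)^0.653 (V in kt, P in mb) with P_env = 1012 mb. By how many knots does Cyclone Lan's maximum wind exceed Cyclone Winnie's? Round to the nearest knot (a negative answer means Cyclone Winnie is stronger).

40 kt

Cyclone Lan: ΔP = 87; V ≈ 6.2 × 87^0.653 ≈ 114.52 kt.
Cyclone Winnie: ΔP = 45; V ≈ 6.2 × 45^0.653 ≈ 74.46 kt.
Difference ≈ 114.52 − 74.46 = 40.06 → 40 kt.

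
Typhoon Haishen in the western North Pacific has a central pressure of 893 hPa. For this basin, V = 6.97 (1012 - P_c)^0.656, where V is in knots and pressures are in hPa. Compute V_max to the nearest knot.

ΔP = 1012 − 893 = 119 hPa.
119^0.656 ≈ 22.991.
V ≈ 6.97 × 22.991 ≈ 160.2 kt.

160 kt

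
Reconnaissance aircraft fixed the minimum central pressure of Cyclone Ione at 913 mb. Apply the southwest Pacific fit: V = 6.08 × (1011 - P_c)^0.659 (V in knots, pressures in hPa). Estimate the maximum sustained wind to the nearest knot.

ΔP = 1011 − 913 = 98 mb.
98^0.659 ≈ 20.522.
V ≈ 6.08 × 20.522 ≈ 124.8 kt.

125 kt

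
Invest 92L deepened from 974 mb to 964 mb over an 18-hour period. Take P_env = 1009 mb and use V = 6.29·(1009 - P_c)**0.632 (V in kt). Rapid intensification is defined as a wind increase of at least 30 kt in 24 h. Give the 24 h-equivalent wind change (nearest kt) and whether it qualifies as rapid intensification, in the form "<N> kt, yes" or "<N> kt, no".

14 kt, no

V₁: ΔP = 35, V ≈ 6.29 × 35^0.632 ≈ 59.50 kt.
V₂: ΔP = 45, V ≈ 6.29 × 45^0.632 ≈ 69.74 kt.
ΔV over 18 h = 10.24 kt → 24 h equivalent = 10.24 × 24/18 ≈ 13.65 kt.
14 kt < 30 kt ⇒ not rapid intensification.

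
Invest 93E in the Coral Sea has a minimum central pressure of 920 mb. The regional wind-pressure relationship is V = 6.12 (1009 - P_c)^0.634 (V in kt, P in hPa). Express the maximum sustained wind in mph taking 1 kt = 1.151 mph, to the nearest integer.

121 mph

ΔP = 1009 − 920 = 89 mb.
V ≈ 6.12 × 89^0.634 = 6.12 × 17.215 ≈ 105.357 kt.
105.357 × 1.151 ≈ 121.27 mph → 121 mph.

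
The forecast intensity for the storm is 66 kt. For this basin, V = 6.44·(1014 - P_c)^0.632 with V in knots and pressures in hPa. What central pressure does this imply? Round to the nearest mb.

ΔP = (V / 6.44)^(1/0.632) = (66/6.44)^1.582.
66/6.44 = 10.248; 10.248^1.582 ≈ 39.73 mb.
P_c = 1014 − 39.73 = 974.27 ≈ 974 mb.

974 mb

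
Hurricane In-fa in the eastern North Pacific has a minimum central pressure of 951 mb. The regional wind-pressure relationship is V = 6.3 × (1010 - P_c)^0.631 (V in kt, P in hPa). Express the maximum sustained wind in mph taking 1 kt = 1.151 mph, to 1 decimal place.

ΔP = 1010 − 951 = 59 mb.
V ≈ 6.3 × 59^0.631 = 6.3 × 13.104 ≈ 82.556 kt.
82.556 × 1.151 ≈ 95.02 mph → 95.0 mph.

95.0 mph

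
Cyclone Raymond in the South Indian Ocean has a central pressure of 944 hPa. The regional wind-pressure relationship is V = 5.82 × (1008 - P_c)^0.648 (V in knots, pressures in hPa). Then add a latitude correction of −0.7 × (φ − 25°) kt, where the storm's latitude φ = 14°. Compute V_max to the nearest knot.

ΔP = 1008 − 944 = 64 hPa.
64^0.648 ≈ 14.805.
V ≈ 5.82 × 14.805 ≈ 86.2 kt.
Latitude correction: −0.7 × (14 − 25) = 7.7 kt.
Corrected V ≈ 93.9 kt → 94 kt.

94 kt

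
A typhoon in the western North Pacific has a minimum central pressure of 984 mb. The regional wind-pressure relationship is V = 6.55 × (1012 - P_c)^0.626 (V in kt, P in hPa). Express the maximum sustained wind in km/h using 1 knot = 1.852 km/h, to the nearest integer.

ΔP = 1012 − 984 = 28 mb.
V ≈ 6.55 × 28^0.626 = 6.55 × 8.052 ≈ 52.743 kt.
52.743 × 1.852 ≈ 97.68 km/h → 98 km/h.

98 km/h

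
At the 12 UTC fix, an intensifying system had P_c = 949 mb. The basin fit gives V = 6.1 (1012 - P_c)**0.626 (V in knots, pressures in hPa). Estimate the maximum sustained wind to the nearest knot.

ΔP = 1012 − 949 = 63 mb.
63^0.626 ≈ 13.378.
V ≈ 6.1 × 13.378 ≈ 81.6 kt.

82 kt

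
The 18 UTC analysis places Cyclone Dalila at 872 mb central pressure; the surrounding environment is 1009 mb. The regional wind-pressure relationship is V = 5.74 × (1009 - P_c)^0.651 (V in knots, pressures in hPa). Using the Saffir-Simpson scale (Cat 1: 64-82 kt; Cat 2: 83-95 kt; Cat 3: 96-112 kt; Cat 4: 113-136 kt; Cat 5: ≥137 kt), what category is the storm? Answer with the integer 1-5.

ΔP = 1009 − 872 = 137 mb.
V ≈ 5.74 × 137^0.651 = 5.74 × 24.60 ≈ 141 kt.
141 kt falls in the Category 5 band.

5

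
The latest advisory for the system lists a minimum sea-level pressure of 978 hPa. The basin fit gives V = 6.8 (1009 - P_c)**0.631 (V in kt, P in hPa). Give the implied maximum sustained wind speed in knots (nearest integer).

ΔP = 1009 − 978 = 31 hPa.
31^0.631 ≈ 8.731.
V ≈ 6.8 × 8.731 ≈ 59.4 kt.

59 kt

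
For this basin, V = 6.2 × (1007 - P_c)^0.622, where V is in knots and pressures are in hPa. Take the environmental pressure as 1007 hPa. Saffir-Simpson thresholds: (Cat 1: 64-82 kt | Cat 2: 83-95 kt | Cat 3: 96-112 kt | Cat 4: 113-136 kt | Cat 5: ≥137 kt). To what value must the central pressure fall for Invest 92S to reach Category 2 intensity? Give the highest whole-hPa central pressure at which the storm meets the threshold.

942 hPa

Category 2 begins at V = 83 kt.
Required ΔP = (83/6.2)^(1/0.622) = 13.387^1.608 ≈ 64.77 hPa.
P_c ≤ 1007 − 64.77 = 942.23, so the highest integer P_c is 942 hPa.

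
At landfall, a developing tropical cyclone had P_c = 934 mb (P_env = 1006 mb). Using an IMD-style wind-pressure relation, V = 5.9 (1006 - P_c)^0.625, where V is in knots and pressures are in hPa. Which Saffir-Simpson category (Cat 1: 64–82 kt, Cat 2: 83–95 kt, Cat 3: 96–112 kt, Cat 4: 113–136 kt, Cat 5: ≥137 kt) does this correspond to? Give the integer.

2

ΔP = 1006 − 934 = 72 mb.
V ≈ 5.9 × 72^0.625 = 5.9 × 14.48 ≈ 85 kt.
85 kt falls in the Category 2 band.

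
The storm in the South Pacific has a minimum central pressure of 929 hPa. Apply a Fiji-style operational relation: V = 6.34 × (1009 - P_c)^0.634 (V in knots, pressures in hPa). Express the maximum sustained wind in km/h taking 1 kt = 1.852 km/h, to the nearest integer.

ΔP = 1009 − 929 = 80 hPa.
V ≈ 6.34 × 80^0.634 = 6.34 × 16.090 ≈ 102.011 kt.
102.011 × 1.852 ≈ 188.92 km/h → 189 km/h.

189 km/h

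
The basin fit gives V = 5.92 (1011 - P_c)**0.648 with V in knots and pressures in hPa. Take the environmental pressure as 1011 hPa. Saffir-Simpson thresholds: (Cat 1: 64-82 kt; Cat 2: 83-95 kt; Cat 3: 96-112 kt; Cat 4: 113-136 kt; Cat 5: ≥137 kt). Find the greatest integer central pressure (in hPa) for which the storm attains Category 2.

952 hPa

Category 2 begins at V = 83 kt.
Required ΔP = (83/5.92)^(1/0.648) = 14.020^1.543 ≈ 58.84 hPa.
P_c ≤ 1011 − 58.84 = 952.16, so the highest integer P_c is 952 hPa.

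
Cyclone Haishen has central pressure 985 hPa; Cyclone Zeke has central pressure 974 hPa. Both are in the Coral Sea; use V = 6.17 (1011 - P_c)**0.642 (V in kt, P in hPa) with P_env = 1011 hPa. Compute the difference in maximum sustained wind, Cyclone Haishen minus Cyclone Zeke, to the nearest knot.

-13 kt

Cyclone Haishen: ΔP = 26; V ≈ 6.17 × 26^0.642 ≈ 49.97 kt.
Cyclone Zeke: ΔP = 37; V ≈ 6.17 × 37^0.642 ≈ 62.67 kt.
Difference ≈ 49.97 − 62.67 = -12.70 → -13 kt.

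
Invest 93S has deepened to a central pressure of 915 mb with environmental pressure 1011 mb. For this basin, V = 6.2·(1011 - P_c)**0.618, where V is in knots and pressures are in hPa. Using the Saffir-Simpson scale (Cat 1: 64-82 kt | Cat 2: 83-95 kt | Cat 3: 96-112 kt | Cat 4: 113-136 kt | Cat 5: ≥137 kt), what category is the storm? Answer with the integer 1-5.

ΔP = 1011 − 915 = 96 mb.
V ≈ 6.2 × 96^0.618 = 6.2 × 16.79 ≈ 104 kt.
104 kt falls in the Category 3 band.

3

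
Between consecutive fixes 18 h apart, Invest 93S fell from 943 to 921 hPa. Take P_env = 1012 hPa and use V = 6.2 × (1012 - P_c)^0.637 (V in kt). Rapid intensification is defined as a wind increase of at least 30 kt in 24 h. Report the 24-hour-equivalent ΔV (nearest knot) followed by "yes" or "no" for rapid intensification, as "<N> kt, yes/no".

24 kt, no

V₁: ΔP = 69, V ≈ 6.2 × 69^0.637 ≈ 91.99 kt.
V₂: ΔP = 91, V ≈ 6.2 × 91^0.637 ≈ 109.72 kt.
ΔV over 18 h = 17.73 kt → 24 h equivalent = 17.73 × 24/18 ≈ 23.64 kt.
24 kt < 30 kt ⇒ not rapid intensification.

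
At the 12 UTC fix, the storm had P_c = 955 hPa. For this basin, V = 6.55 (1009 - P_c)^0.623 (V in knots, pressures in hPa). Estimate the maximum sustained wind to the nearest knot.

79 kt

ΔP = 1009 − 955 = 54 hPa.
54^0.623 ≈ 12.003.
V ≈ 6.55 × 12.003 ≈ 78.6 kt.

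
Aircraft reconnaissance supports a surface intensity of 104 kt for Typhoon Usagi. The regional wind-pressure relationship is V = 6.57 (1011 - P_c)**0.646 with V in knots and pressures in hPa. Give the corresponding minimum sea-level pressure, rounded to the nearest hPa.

ΔP = (V / 6.57)^(1/0.646) = (104/6.57)^1.548.
104/6.57 = 15.830; 15.830^1.548 ≈ 71.91 hPa.
P_c = 1011 − 71.91 = 939.09 ≈ 939 hPa.

939 hPa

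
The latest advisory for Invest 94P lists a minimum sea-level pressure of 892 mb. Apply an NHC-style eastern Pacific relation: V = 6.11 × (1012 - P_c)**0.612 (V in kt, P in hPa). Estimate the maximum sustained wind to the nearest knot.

114 kt

ΔP = 1012 − 892 = 120 mb.
120^0.612 ≈ 18.727.
V ≈ 6.11 × 18.727 ≈ 114.4 kt.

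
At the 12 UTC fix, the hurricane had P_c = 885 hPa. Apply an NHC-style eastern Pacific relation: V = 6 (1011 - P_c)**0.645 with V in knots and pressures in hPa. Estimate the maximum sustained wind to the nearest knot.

136 kt

ΔP = 1011 − 885 = 126 hPa.
126^0.645 ≈ 22.633.
V ≈ 6 × 22.633 ≈ 135.8 kt.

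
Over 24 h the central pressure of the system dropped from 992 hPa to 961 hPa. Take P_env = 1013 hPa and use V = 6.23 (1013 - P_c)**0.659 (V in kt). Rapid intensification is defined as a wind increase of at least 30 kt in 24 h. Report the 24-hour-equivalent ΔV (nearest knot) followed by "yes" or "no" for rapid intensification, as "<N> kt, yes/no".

V₁: ΔP = 21, V ≈ 6.23 × 21^0.659 ≈ 46.33 kt.
V₂: ΔP = 52, V ≈ 6.23 × 52^0.659 ≈ 84.20 kt.
ΔV over 24 h = 37.87 kt → 24 h equivalent = 37.87 × 24/24 ≈ 37.87 kt.
38 kt ≥ 30 kt ⇒ rapid intensification.

38 kt, yes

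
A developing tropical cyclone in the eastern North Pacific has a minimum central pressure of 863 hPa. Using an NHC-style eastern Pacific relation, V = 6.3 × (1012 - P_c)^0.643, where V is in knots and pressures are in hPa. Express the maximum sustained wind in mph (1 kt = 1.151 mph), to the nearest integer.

ΔP = 1012 − 863 = 149 hPa.
V ≈ 6.3 × 149^0.643 = 6.3 × 24.967 ≈ 157.289 kt.
157.289 × 1.151 ≈ 181.04 mph → 181 mph.

181 mph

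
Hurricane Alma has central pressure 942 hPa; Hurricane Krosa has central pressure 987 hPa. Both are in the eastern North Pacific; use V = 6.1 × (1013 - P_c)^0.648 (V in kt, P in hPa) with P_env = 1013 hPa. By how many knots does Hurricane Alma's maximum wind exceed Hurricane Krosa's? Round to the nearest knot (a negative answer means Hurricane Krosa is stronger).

Hurricane Alma: ΔP = 71; V ≈ 6.1 × 71^0.648 ≈ 96.59 kt.
Hurricane Krosa: ΔP = 26; V ≈ 6.1 × 26^0.648 ≈ 50.38 kt.
Difference ≈ 96.59 − 50.38 = 46.21 → 46 kt.

46 kt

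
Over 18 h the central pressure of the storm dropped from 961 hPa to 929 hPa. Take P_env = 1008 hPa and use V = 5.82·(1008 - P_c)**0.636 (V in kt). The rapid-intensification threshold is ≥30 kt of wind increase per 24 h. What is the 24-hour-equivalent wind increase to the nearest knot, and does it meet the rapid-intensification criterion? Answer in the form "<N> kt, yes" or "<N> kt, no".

V₁: ΔP = 47, V ≈ 5.82 × 47^0.636 ≈ 67.36 kt.
V₂: ΔP = 79, V ≈ 5.82 × 79^0.636 ≈ 93.72 kt.
ΔV over 18 h = 26.36 kt → 24 h equivalent = 26.36 × 24/18 ≈ 35.15 kt.
35 kt ≥ 30 kt ⇒ rapid intensification.

35 kt, yes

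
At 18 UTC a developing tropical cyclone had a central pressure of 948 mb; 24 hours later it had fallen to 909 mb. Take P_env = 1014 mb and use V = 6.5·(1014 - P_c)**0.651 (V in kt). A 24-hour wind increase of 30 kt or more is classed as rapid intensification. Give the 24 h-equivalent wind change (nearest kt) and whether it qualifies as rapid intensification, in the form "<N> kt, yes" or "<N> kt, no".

V₁: ΔP = 66, V ≈ 6.5 × 66^0.651 ≈ 99.41 kt.
V₂: ΔP = 105, V ≈ 6.5 × 105^0.651 ≈ 134.50 kt.
ΔV over 24 h = 35.09 kt → 24 h equivalent = 35.09 × 24/24 ≈ 35.09 kt.
35 kt ≥ 30 kt ⇒ rapid intensification.

35 kt, yes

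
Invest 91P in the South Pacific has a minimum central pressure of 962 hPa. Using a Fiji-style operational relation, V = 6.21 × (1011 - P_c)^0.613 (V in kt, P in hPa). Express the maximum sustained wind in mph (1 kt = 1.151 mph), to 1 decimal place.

77.7 mph

ΔP = 1011 − 962 = 49 hPa.
V ≈ 6.21 × 49^0.613 = 6.21 × 10.867 ≈ 67.481 kt.
67.481 × 1.151 ≈ 77.67 mph → 77.7 mph.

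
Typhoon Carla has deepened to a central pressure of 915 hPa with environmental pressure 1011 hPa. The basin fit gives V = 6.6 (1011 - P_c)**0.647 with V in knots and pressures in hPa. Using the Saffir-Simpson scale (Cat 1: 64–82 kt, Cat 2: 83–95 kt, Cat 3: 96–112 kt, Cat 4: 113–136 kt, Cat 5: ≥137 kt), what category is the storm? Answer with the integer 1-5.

ΔP = 1011 − 915 = 96 hPa.
V ≈ 6.6 × 96^0.647 = 6.6 × 19.17 ≈ 126 kt.
126 kt falls in the Category 4 band.

4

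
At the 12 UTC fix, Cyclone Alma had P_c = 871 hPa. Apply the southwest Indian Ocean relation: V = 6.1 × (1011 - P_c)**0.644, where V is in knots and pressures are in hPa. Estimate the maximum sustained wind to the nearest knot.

147 kt

ΔP = 1011 − 871 = 140 hPa.
140^0.644 ≈ 24.105.
V ≈ 6.1 × 24.105 ≈ 147.0 kt.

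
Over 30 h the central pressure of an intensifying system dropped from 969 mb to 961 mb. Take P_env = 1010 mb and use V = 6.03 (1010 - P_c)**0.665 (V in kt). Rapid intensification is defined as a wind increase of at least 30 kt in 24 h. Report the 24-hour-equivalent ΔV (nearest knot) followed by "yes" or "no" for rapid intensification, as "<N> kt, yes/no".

7 kt, no

V₁: ΔP = 41, V ≈ 6.03 × 41^0.665 ≈ 71.26 kt.
V₂: ΔP = 49, V ≈ 6.03 × 49^0.665 ≈ 80.22 kt.
ΔV over 30 h = 8.96 kt → 24 h equivalent = 8.96 × 24/30 ≈ 7.17 kt.
7 kt < 30 kt ⇒ not rapid intensification.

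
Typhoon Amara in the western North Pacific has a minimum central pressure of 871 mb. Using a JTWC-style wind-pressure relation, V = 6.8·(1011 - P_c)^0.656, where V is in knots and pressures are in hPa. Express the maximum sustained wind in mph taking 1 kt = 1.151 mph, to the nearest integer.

ΔP = 1011 − 871 = 140 mb.
V ≈ 6.8 × 140^0.656 = 6.8 × 25.578 ≈ 173.928 kt.
173.928 × 1.151 ≈ 200.19 mph → 200 mph.

200 mph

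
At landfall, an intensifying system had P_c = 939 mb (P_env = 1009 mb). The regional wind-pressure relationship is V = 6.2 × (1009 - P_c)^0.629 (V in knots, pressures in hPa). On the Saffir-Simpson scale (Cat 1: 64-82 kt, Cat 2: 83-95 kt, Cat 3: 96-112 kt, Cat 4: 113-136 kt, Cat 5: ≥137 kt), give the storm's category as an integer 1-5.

2

ΔP = 1009 − 939 = 70 mb.
V ≈ 6.2 × 70^0.629 = 6.2 × 14.47 ≈ 90 kt.
90 kt falls in the Category 2 band.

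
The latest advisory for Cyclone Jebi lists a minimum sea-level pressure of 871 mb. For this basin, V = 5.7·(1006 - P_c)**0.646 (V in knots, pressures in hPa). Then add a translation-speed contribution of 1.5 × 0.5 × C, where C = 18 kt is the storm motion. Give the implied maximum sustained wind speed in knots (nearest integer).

ΔP = 1006 − 871 = 135 mb.
135^0.646 ≈ 23.779.
V ≈ 5.7 × 23.779 ≈ 135.5 kt.
Translation term: 1.5 × 0.5 × 18 = 13.5 kt.
Corrected V ≈ 149 kt → 149 kt.

149 kt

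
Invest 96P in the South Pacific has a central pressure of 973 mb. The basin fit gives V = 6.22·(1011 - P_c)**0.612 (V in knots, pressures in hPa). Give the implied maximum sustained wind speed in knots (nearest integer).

ΔP = 1011 − 973 = 38 mb.
38^0.612 ≈ 9.265.
V ≈ 6.22 × 9.265 ≈ 57.6 kt.

58 kt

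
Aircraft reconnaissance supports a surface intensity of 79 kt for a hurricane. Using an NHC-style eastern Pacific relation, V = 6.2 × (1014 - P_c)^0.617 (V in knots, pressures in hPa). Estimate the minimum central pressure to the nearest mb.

ΔP = (V / 6.2)^(1/0.617) = (79/6.2)^1.621.
79/6.2 = 12.742; 12.742^1.621 ≈ 61.85 mb.
P_c = 1014 − 61.85 = 952.15 ≈ 952 mb.

952 mb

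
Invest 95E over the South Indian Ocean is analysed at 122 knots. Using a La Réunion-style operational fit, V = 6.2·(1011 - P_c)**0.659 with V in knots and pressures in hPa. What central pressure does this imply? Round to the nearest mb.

ΔP = (V / 6.2)^(1/0.659) = (122/6.2)^1.517.
122/6.2 = 19.677; 19.677^1.517 ≈ 91.95 mb.
P_c = 1011 − 91.95 = 919.05 ≈ 919 mb.

919 mb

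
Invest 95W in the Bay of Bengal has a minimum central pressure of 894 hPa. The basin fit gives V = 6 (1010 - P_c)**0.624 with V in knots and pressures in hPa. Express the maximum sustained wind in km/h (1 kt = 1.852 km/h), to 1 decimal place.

215.8 km/h

ΔP = 1010 − 894 = 116 hPa.
V ≈ 6 × 116^0.624 = 6 × 19.419 ≈ 116.513 kt.
116.513 × 1.852 ≈ 215.78 km/h → 215.8 km/h.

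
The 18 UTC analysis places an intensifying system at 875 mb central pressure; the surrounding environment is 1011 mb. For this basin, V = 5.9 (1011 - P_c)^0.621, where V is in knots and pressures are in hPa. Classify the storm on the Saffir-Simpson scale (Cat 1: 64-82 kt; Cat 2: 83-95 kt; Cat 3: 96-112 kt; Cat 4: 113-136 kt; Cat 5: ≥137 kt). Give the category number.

ΔP = 1011 − 875 = 136 mb.
V ≈ 5.9 × 136^0.621 = 5.9 × 21.13 ≈ 125 kt.
125 kt falls in the Category 4 band.

4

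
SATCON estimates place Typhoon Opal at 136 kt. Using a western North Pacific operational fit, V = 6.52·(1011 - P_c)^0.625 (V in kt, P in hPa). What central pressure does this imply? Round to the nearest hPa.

ΔP = (V / 6.52)^(1/0.625) = (136/6.52)^1.600.
136/6.52 = 20.859; 20.859^1.600 ≈ 129.08 hPa.
P_c = 1011 − 129.08 = 881.92 ≈ 882 hPa.

882 hPa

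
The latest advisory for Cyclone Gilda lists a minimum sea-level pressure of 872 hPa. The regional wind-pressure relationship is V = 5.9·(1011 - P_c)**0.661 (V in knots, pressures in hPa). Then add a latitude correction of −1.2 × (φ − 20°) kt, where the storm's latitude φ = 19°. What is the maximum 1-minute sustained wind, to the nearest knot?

155 kt

ΔP = 1011 − 872 = 139 hPa.
139^0.661 ≈ 26.094.
V ≈ 5.9 × 26.094 ≈ 154.0 kt.
Latitude correction: −1.2 × (19 − 20) = 1.2 kt.
Corrected V ≈ 155.2 kt → 155 kt.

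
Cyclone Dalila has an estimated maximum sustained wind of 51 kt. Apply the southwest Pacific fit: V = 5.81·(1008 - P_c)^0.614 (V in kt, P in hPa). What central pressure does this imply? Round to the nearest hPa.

ΔP = (V / 5.81)^(1/0.614) = (51/5.81)^1.629.
51/5.81 = 8.778; 8.778^1.629 ≈ 34.39 hPa.
P_c = 1008 − 34.39 = 973.61 ≈ 974 hPa.

974 hPa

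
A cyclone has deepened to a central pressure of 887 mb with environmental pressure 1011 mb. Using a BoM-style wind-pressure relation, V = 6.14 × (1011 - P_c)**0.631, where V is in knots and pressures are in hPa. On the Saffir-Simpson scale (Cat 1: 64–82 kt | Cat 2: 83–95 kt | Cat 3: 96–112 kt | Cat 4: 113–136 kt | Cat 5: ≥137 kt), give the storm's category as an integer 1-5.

4

ΔP = 1011 − 887 = 124 mb.
V ≈ 6.14 × 124^0.631 = 6.14 × 20.94 ≈ 129 kt.
129 kt falls in the Category 4 band.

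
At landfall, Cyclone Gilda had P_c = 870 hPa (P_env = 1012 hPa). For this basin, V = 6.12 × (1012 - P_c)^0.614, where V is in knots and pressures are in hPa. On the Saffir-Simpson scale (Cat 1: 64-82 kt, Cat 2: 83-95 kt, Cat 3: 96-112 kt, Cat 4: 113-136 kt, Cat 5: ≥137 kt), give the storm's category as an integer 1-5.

ΔP = 1012 − 870 = 142 hPa.
V ≈ 6.12 × 142^0.614 = 6.12 × 20.97 ≈ 128 kt.
128 kt falls in the Category 4 band.

4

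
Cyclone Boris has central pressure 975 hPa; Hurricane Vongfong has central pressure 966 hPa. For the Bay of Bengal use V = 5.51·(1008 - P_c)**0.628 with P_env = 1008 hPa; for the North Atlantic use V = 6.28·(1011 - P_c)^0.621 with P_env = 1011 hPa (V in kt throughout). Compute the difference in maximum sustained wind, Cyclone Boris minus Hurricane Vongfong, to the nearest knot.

Cyclone Boris: ΔP = 33; V ≈ 5.51 × 33^0.628 ≈ 49.52 kt.
Hurricane Vongfong: ΔP = 45; V ≈ 6.28 × 45^0.621 ≈ 66.77 kt.
Difference ≈ 49.52 − 66.77 = -17.25 → -17 kt.

-17 kt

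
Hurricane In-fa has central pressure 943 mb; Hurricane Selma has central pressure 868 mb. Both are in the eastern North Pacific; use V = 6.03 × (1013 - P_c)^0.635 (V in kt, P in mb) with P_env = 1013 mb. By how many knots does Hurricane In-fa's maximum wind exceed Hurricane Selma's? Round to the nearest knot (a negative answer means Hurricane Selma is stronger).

-53 kt

Hurricane In-fa: ΔP = 70; V ≈ 6.03 × 70^0.635 ≈ 89.53 kt.
Hurricane Selma: ΔP = 145; V ≈ 6.03 × 145^0.635 ≈ 142.16 kt.
Difference ≈ 89.53 − 142.16 = -52.63 → -53 kt.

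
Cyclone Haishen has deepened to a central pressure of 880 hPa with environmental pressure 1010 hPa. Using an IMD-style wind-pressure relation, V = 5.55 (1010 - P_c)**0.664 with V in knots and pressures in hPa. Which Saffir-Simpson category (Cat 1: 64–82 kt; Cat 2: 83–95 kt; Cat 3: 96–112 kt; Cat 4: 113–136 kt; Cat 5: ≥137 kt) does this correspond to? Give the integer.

5

ΔP = 1010 − 880 = 130 hPa.
V ≈ 5.55 × 130^0.664 = 5.55 × 25.33 ≈ 141 kt.
141 kt falls in the Category 5 band.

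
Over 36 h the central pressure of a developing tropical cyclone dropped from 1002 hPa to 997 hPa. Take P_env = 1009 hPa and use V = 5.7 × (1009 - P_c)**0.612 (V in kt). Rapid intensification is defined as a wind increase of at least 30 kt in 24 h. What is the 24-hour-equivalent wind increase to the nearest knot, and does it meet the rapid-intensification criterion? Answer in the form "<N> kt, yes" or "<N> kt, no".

5 kt, no

V₁: ΔP = 7, V ≈ 5.7 × 7^0.612 ≈ 18.75 kt.
V₂: ΔP = 12, V ≈ 5.7 × 12^0.612 ≈ 26.08 kt.
ΔV over 36 h = 7.33 kt → 24 h equivalent = 7.33 × 24/36 ≈ 4.89 kt.
5 kt < 30 kt ⇒ not rapid intensification.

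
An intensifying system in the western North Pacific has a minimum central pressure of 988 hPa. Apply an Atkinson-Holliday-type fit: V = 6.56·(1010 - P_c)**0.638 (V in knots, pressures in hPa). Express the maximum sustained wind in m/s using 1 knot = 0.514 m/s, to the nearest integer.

24 m/s

ΔP = 1010 − 988 = 22 hPa.
V ≈ 6.56 × 22^0.638 = 6.56 × 7.186 ≈ 47.138 kt.
47.138 × 0.514 ≈ 24.23 m/s → 24 m/s.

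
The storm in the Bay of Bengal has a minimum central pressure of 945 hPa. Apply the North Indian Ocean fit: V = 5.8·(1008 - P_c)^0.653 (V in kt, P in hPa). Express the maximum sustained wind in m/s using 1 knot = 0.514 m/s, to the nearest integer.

45 m/s

ΔP = 1008 − 945 = 63 hPa.
V ≈ 5.8 × 63^0.653 = 5.8 × 14.961 ≈ 86.776 kt.
86.776 × 0.514 ≈ 44.60 m/s → 45 m/s.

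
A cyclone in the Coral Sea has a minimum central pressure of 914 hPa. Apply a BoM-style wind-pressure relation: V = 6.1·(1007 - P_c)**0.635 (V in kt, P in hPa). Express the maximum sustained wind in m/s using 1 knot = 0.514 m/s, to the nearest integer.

56 m/s

ΔP = 1007 − 914 = 93 hPa.
V ≈ 6.1 × 93^0.635 = 6.1 × 17.782 ≈ 108.472 kt.
108.472 × 0.514 ≈ 55.75 m/s → 56 m/s.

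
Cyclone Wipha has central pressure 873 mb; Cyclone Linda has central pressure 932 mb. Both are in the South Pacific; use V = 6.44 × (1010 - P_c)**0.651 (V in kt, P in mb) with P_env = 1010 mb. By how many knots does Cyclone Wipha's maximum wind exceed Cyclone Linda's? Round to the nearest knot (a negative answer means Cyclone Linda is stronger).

Cyclone Wipha: ΔP = 137; V ≈ 6.44 × 137^0.651 ≈ 158.45 kt.
Cyclone Linda: ΔP = 78; V ≈ 6.44 × 78^0.651 ≈ 109.81 kt.
Difference ≈ 158.45 − 109.81 = 48.64 → 49 kt.

49 kt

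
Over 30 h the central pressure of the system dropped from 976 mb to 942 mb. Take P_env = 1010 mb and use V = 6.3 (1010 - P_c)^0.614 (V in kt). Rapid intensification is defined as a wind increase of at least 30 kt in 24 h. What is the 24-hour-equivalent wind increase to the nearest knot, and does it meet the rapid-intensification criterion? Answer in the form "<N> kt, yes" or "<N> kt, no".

V₁: ΔP = 34, V ≈ 6.3 × 34^0.614 ≈ 54.91 kt.
V₂: ΔP = 68, V ≈ 6.3 × 68^0.614 ≈ 84.04 kt.
ΔV over 30 h = 29.13 kt → 24 h equivalent = 29.13 × 24/30 ≈ 23.30 kt.
23 kt < 30 kt ⇒ not rapid intensification.

23 kt, no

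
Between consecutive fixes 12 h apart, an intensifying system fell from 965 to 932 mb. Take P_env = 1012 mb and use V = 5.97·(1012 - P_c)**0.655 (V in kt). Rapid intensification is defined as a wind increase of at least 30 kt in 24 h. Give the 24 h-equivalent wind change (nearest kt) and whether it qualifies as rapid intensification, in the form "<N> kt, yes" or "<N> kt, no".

62 kt, yes

V₁: ΔP = 47, V ≈ 5.97 × 47^0.655 ≈ 74.34 kt.
V₂: ΔP = 80, V ≈ 5.97 × 80^0.655 ≈ 105.32 kt.
ΔV over 12 h = 30.98 kt → 24 h equivalent = 30.98 × 24/12 ≈ 61.96 kt.
62 kt ≥ 30 kt ⇒ rapid intensification.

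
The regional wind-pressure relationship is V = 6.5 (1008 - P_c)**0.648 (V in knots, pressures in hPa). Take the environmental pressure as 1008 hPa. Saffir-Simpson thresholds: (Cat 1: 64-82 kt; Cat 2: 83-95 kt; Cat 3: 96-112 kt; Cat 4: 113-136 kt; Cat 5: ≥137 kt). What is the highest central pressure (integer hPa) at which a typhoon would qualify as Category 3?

944 hPa

Category 3 begins at V = 96 kt.
Required ΔP = (96/6.5)^(1/0.648) = 14.769^1.543 ≈ 63.76 hPa.
P_c ≤ 1008 − 63.76 = 944.24, so the highest integer P_c is 944 hPa.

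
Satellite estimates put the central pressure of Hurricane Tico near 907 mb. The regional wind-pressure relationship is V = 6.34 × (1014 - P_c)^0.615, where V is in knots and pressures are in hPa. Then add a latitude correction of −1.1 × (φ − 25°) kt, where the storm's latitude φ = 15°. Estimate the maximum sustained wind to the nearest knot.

ΔP = 1014 − 907 = 107 mb.
107^0.615 ≈ 17.704.
V ≈ 6.34 × 17.704 ≈ 112.2 kt.
Latitude correction: −1.1 × (15 − 25) = 11 kt.
Corrected V ≈ 123.2 kt → 123 kt.

123 kt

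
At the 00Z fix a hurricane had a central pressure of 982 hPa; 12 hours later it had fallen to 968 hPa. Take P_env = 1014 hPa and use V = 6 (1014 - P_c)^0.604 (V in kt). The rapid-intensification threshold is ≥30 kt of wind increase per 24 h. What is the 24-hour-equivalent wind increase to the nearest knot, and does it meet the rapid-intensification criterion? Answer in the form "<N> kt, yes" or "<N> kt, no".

V₁: ΔP = 32, V ≈ 6 × 32^0.604 ≈ 48.67 kt.
V₂: ΔP = 46, V ≈ 6 × 46^0.604 ≈ 60.60 kt.
ΔV over 12 h = 11.93 kt → 24 h equivalent = 11.93 × 24/12 ≈ 23.86 kt.
24 kt < 30 kt ⇒ not rapid intensification.

24 kt, no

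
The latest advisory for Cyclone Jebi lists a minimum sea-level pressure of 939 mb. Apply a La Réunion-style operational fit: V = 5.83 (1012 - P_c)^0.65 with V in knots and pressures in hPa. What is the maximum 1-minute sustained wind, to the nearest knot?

ΔP = 1012 − 939 = 73 mb.
73^0.65 ≈ 16.261.
V ≈ 5.83 × 16.261 ≈ 94.8 kt.

95 kt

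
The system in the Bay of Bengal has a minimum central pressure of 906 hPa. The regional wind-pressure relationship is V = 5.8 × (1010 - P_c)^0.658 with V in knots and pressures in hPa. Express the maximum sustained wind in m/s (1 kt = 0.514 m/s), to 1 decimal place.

63.3 m/s

ΔP = 1010 − 906 = 104 hPa.
V ≈ 5.8 × 104^0.658 = 5.8 × 21.243 ≈ 123.207 kt.
123.207 × 0.514 ≈ 63.33 m/s → 63.3 m/s.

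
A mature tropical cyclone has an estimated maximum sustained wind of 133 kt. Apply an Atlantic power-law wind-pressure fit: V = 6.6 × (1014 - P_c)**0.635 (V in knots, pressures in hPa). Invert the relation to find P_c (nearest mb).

901 mb

ΔP = (V / 6.6)^(1/0.635) = (133/6.6)^1.575.
133/6.6 = 20.152; 20.152^1.575 ≈ 113.25 mb.
P_c = 1014 − 113.25 = 900.75 ≈ 901 mb.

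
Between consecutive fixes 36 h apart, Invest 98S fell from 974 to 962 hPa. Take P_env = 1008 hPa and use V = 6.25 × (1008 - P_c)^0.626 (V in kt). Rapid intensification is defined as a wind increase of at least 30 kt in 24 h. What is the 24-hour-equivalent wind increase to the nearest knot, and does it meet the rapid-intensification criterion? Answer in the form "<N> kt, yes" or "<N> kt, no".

V₁: ΔP = 34, V ≈ 6.25 × 34^0.626 ≈ 56.83 kt.
V₂: ΔP = 46, V ≈ 6.25 × 46^0.626 ≈ 68.67 kt.
ΔV over 36 h = 11.84 kt → 24 h equivalent = 11.84 × 24/36 ≈ 7.89 kt.
8 kt < 30 kt ⇒ not rapid intensification.

8 kt, no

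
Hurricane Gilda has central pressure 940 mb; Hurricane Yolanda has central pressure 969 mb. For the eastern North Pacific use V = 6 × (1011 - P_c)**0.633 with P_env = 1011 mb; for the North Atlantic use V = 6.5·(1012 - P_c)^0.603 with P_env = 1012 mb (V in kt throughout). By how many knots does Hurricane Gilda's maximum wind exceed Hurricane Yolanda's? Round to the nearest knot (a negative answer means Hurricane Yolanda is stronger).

26 kt

Hurricane Gilda: ΔP = 71; V ≈ 6 × 71^0.633 ≈ 89.12 kt.
Hurricane Yolanda: ΔP = 43; V ≈ 6.5 × 43^0.603 ≈ 62.79 kt.
Difference ≈ 89.12 − 62.79 = 26.33 → 26 kt.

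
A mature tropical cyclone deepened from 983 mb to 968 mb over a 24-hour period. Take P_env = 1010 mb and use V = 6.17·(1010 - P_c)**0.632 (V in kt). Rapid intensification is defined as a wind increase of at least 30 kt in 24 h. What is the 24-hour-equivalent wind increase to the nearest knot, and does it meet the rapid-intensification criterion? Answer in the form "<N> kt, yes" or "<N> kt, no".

V₁: ΔP = 27, V ≈ 6.17 × 27^0.632 ≈ 49.53 kt.
V₂: ΔP = 42, V ≈ 6.17 × 42^0.632 ≈ 65.49 kt.
ΔV over 24 h = 15.96 kt → 24 h equivalent = 15.96 × 24/24 ≈ 15.96 kt.
16 kt < 30 kt ⇒ not rapid intensification.

16 kt, no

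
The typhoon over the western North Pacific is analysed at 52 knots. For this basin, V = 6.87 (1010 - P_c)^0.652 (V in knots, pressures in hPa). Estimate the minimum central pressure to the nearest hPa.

988 hPa

ΔP = (V / 6.87)^(1/0.652) = (52/6.87)^1.534.
52/6.87 = 7.569; 7.569^1.534 ≈ 22.30 hPa.
P_c = 1010 − 22.30 = 987.70 ≈ 988 hPa.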